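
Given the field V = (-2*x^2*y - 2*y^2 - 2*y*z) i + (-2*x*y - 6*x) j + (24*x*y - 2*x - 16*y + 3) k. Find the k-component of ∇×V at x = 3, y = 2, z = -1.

14

(∇×V)_3 = ∂V₂/∂x − ∂V₁/∂y
= -2*y - 6 − (-2*x^2 - 4*y - 2*z)
= 2*x^2 + 2*y + 2*z - 6
At (3, 2, -1): 14.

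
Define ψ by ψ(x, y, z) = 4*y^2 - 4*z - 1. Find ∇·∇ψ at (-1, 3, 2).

8

∂²ψ/∂x² = 0
∂²ψ/∂y² = 8
∂²ψ/∂z² = 0
∇²ψ = 8
At (-1, 3, 2): 8.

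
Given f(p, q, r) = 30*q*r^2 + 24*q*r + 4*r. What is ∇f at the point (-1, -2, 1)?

(0, 54, -164)

∂f/∂p = 0
∂f/∂q = 30*r^2 + 24*r
∂f/∂r = 60*q*r + 24*q + 4
∇f = (0, 30*r^2 + 24*r, 60*q*r + 24*q + 4)
At (-1, -2, 1): (0, 54, -164).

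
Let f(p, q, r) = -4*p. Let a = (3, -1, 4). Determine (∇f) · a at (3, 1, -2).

-12

∂f/∂p = -4
∂f/∂q = 0
∂f/∂r = 0
∇f at (3, 1, -2) = (-4, 0, 0)
∇f · a = (-4)(3) + (0)(-1) + (0)(4) = -12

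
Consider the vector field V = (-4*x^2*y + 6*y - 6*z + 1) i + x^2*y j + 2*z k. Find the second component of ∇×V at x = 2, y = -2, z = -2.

-6

(∇×V)_2 = ∂V₁/∂z − ∂V₃/∂x
= -6 − (0)
= -6
At (2, -2, -2): -6.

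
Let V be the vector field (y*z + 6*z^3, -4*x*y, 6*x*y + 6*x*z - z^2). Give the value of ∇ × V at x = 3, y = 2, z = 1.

(18, 2, -9)

(∇×V)₁ = ∂V₃/∂y − ∂V₂/∂z = 6*x
(∇×V)₂ = ∂V₁/∂z − ∂V₃/∂x = -5*y + 18*z^2 - 6*z
(∇×V)₃ = ∂V₂/∂x − ∂V₁/∂y = -4*y - z
∇×V = (6*x, -5*y + 18*z^2 - 6*z, -4*y - z)
At (3, 2, 1): (18, 2, -9).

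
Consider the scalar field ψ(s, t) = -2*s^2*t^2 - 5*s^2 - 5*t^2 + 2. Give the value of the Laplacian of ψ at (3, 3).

-92

∂²ψ/∂s² = -2*(2*t^2 + 5)
∂²ψ/∂t² = -2*(2*s^2 + 5)
∇²ψ = -4*s^2 - 4*t^2 - 20
At (3, 3): -92.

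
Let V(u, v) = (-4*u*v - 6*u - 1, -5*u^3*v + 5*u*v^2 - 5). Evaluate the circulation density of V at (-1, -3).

86

∂V₂/∂u = -15*u^2*v + 5*v^2
∂V₁/∂v = -4*u
Scalar curl = -15*u^2*v + 4*u + 5*v^2
At (-1, -3): 86.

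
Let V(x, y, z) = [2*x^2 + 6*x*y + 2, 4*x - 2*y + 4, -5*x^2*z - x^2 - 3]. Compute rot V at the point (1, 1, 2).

(∇×V)₁ = ∂V₃/∂y − ∂V₂/∂z = 0
(∇×V)₂ = ∂V₁/∂z − ∂V₃/∂x = 10*x*z + 2*x
(∇×V)₃ = ∂V₂/∂x − ∂V₁/∂y = -6*x + 4
∇×V = (0, 10*x*z + 2*x, -6*x + 4)
At (1, 1, 2): (0, 22, -2).

(0, 22, -2)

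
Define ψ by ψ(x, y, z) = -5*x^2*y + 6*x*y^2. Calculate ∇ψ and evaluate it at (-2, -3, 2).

(-6, 52, 0)

∂ψ/∂x = -10*x*y + 6*y^2
∂ψ/∂y = -5*x^2 + 12*x*y
∂ψ/∂z = 0
∇ψ = (-10*x*y + 6*y^2, -5*x^2 + 12*x*y, 0)
At (-2, -3, 2): (-6, 52, 0).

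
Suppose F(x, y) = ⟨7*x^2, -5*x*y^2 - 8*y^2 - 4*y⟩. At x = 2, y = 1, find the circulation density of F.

∂F₂/∂x = -5*y^2
∂F₁/∂y = 0
Scalar curl = -5*y^2
At (2, 1): -5.

-5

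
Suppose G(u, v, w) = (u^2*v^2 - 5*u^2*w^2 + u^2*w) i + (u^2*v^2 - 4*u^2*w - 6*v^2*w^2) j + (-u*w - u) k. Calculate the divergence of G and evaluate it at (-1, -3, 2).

∂G₁/∂u = 2*u*v^2 - 10*u*w^2 + 2*u*w
∂G₂/∂v = 2*u^2*v - 12*v*w^2
∂G₃/∂w = -u
∇·G = 2*u^2*v + 2*u*v^2 - 10*u*w^2 + 2*u*w - u - 12*v*w^2
At (-1, -3, 2): 157.

157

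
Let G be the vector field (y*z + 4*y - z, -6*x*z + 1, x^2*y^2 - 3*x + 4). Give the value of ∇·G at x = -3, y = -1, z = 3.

∂G₁/∂x = 0
∂G₂/∂y = 0
∂G₃/∂z = 0
∇·G = 0
At (-3, -1, 3): 0.

0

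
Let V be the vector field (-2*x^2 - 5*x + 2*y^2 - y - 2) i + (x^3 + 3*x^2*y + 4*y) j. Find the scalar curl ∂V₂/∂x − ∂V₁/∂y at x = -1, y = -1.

∂V₂/∂x = 3*x^2 + 6*x*y
∂V₁/∂y = 4*y - 1
Scalar curl = 3*x^2 + 6*x*y - 4*y + 1
At (-1, -1): 14.

14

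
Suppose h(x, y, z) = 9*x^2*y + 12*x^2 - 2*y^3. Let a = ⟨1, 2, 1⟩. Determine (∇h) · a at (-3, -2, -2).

∂h/∂x = 18*x*y + 24*x
∂h/∂y = 9*x^2 - 6*y^2
∂h/∂z = 0
∇h at (-3, -2, -2) = (36, 57, 0)
∇h · a = (36)(1) + (57)(2) + (0)(1) = 150

150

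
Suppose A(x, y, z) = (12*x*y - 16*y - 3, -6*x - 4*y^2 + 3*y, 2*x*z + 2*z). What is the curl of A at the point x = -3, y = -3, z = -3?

(0, 6, 46)

(∇×A)₁ = ∂A₃/∂y − ∂A₂/∂z = 0
(∇×A)₂ = ∂A₁/∂z − ∂A₃/∂x = -2*z
(∇×A)₃ = ∂A₂/∂x − ∂A₁/∂y = -12*x + 10
∇×A = (0, -2*z, -12*x + 10)
At (-3, -3, -3): (0, 6, 46).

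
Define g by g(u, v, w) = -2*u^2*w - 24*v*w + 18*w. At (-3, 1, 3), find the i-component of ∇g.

36

(∇g)_1 = ∂g/∂u = -4*u*w
At (-3, 1, 3): 36.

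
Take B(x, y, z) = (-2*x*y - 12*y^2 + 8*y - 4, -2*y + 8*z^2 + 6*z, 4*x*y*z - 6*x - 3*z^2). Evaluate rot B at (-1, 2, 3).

(∇×B)₁ = ∂B₃/∂y − ∂B₂/∂z = 4*x*z - 16*z - 6
(∇×B)₂ = ∂B₁/∂z − ∂B₃/∂x = -4*y*z + 6
(∇×B)₃ = ∂B₂/∂x − ∂B₁/∂y = 2*x + 24*y - 8
∇×B = (4*x*z - 16*z - 6, -4*y*z + 6, 2*x + 24*y - 8)
At (-1, 2, 3): (-66, -18, 38).

(-66, -18, 38)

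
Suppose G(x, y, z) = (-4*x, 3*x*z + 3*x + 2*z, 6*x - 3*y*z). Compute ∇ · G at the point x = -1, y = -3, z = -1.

5

∂G₁/∂x = -4
∂G₂/∂y = 0
∂G₃/∂z = -3*y
∇·G = -3*y - 4
At (-1, -3, -1): 5.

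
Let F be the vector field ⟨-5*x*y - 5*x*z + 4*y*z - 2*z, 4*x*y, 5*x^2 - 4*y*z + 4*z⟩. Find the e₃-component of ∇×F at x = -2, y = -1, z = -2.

-6

(∇×F)_3 = ∂F₂/∂x − ∂F₁/∂y
= 4*y − (-5*x + 4*z)
= 5*x + 4*y - 4*z
At (-2, -1, -2): -6.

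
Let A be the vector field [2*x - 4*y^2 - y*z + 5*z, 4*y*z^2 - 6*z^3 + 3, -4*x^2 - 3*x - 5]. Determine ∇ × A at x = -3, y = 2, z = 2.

(40, -18, 18)

(∇×A)₁ = ∂A₃/∂y − ∂A₂/∂z = -8*y*z + 18*z^2
(∇×A)₂ = ∂A₁/∂z − ∂A₃/∂x = 8*x - y + 8
(∇×A)₃ = ∂A₂/∂x − ∂A₁/∂y = 8*y + z
∇×A = (-8*y*z + 18*z^2, 8*x - y + 8, 8*y + z)
At (-3, 2, 2): (40, -18, 18).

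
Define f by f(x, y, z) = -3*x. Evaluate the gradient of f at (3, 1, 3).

(-3, 0, 0)

∂f/∂x = -3
∂f/∂y = 0
∂f/∂z = 0
∇f = (-3, 0, 0)
At (3, 1, 3): (-3, 0, 0).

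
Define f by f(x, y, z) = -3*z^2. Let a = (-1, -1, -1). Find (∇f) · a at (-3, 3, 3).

18

∂f/∂x = 0
∂f/∂y = 0
∂f/∂z = -6*z
∇f at (-3, 3, 3) = (0, 0, -18)
∇f · a = (0)(-1) + (0)(-1) + (-18)(-1) = 18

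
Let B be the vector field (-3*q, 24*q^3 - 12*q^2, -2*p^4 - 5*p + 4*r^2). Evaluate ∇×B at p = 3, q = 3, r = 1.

(∇×B)₁ = ∂B₃/∂q − ∂B₂/∂r = 0
(∇×B)₂ = ∂B₁/∂r − ∂B₃/∂p = 8*p^3 + 5
(∇×B)₃ = ∂B₂/∂p − ∂B₁/∂q = 3
∇×B = (0, 8*p^3 + 5, 3)
At (3, 3, 1): (0, 221, 3).

(0, 221, 3)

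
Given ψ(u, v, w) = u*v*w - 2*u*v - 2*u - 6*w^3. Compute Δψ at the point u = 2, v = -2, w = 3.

∂²ψ/∂u² = 0
∂²ψ/∂v² = 0
∂²ψ/∂w² = -36*w
∇²ψ = -36*w
At (2, -2, 3): -108.

-108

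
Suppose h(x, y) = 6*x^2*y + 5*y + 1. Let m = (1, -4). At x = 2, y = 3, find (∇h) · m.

-44

∂h/∂x = 12*x*y
∂h/∂y = 6*x^2 + 5
∇h at (2, 3) = (72, 29)
∇h · m = (72)(1) + (29)(-4) = -44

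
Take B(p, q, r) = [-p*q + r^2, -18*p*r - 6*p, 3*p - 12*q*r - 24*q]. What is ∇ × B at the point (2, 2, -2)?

(∇×B)₁ = ∂B₃/∂q − ∂B₂/∂r = 18*p - 12*r - 24
(∇×B)₂ = ∂B₁/∂r − ∂B₃/∂p = 2*r - 3
(∇×B)₃ = ∂B₂/∂p − ∂B₁/∂q = p - 18*r - 6
∇×B = (18*p - 12*r - 24, 2*r - 3, p - 18*r - 6)
At (2, 2, -2): (36, -7, 32).

(36, -7, 32)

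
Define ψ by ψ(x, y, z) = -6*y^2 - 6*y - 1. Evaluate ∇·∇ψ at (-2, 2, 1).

-12

∂²ψ/∂x² = 0
∂²ψ/∂y² = -12
∂²ψ/∂z² = 0
∇²ψ = -12
At (-2, 2, 1): -12.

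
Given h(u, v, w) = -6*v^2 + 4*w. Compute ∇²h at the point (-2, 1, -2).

∂²h/∂u² = 0
∂²h/∂v² = -12
∂²h/∂w² = 0
∇²h = -12
At (-2, 1, -2): -12.

-12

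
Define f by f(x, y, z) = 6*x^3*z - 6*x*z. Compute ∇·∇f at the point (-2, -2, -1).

72

∂²f/∂x² = 36*x*z
∂²f/∂y² = 0
∂²f/∂z² = 0
∇²f = 36*x*z
At (-2, -2, -1): 72.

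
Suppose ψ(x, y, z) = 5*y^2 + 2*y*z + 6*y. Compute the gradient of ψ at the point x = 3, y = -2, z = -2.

(0, -18, -4)

∂ψ/∂x = 0
∂ψ/∂y = 10*y + 2*z + 6
∂ψ/∂z = 2*y
∇ψ = (0, 10*y + 2*z + 6, 2*y)
At (3, -2, -2): (0, -18, -4).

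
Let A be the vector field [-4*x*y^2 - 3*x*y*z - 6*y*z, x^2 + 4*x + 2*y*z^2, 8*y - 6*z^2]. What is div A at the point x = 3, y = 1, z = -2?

34

∂A₁/∂x = -4*y^2 - 3*y*z
∂A₂/∂y = 2*z^2
∂A₃/∂z = -12*z
∇·A = -4*y^2 - 3*y*z + 2*z^2 - 12*z
At (3, 1, -2): 34.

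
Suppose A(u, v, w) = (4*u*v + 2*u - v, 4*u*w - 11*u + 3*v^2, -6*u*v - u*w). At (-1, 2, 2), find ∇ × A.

(10, 14, 2)

(∇×A)₁ = ∂A₃/∂v − ∂A₂/∂w = -10*u
(∇×A)₂ = ∂A₁/∂w − ∂A₃/∂u = 6*v + w
(∇×A)₃ = ∂A₂/∂u − ∂A₁/∂v = -4*u + 4*w - 10
∇×A = (-10*u, 6*v + w, -4*u + 4*w - 10)
At (-1, 2, 2): (10, 14, 2).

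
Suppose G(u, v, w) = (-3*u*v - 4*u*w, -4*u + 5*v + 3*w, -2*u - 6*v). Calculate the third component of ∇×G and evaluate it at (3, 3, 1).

5

(∇×G)_3 = ∂G₂/∂u − ∂G₁/∂v
= -4 − (-3*u)
= 3*u - 4
At (3, 3, 1): 5.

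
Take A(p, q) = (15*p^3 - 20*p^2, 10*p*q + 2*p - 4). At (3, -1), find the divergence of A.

315

∂A₁/∂p = 45*p^2 - 40*p
∂A₂/∂q = 10*p
∇·A = 45*p^2 - 30*p
At (3, -1): 315.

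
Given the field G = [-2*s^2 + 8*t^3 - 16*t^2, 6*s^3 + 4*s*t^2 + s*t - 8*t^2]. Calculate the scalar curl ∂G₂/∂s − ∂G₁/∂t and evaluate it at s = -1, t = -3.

∂G₂/∂s = 18*s^2 + 4*t^2 + t
∂G₁/∂t = 24*t^2 - 32*t
Scalar curl = 18*s^2 - 20*t^2 + 33*t
At (-1, -3): -261.

-261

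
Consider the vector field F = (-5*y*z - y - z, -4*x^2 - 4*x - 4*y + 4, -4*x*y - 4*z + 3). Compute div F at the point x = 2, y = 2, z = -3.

-8

∂F₁/∂x = 0
∂F₂/∂y = -4
∂F₃/∂z = -4
∇·F = -8
At (2, 2, -3): -8.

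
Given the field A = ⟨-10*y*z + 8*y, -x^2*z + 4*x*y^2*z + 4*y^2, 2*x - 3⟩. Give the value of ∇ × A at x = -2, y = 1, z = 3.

(∇×A)₁ = ∂A₃/∂y − ∂A₂/∂z = x^2 - 4*x*y^2
(∇×A)₂ = ∂A₁/∂z − ∂A₃/∂x = -10*y - 2
(∇×A)₃ = ∂A₂/∂x − ∂A₁/∂y = -2*x*z + 4*y^2*z + 10*z - 8
∇×A = (x^2 - 4*x*y^2, -10*y - 2, -2*x*z + 4*y^2*z + 10*z - 8)
At (-2, 1, 3): (12, -12, 46).

(12, -12, 46)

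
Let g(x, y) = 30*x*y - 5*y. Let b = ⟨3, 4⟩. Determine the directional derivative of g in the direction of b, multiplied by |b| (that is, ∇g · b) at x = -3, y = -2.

∂g/∂x = 30*y
∂g/∂y = 30*x - 5
∇g at (-3, -2) = (-60, -95)
∇g · b = (-60)(3) + (-95)(4) = -560

-560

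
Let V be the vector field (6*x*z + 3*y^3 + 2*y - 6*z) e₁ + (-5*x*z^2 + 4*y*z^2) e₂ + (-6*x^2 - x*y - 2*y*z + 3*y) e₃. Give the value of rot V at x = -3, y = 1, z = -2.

(86, -59, -31)

(∇×V)₁ = ∂V₃/∂y − ∂V₂/∂z = 10*x*z - x - 8*y*z - 2*z + 3
(∇×V)₂ = ∂V₁/∂z − ∂V₃/∂x = 18*x + y - 6
(∇×V)₃ = ∂V₂/∂x − ∂V₁/∂y = -9*y^2 - 5*z^2 - 2
∇×V = (10*x*z - x - 8*y*z - 2*z + 3, 18*x + y - 6, -9*y^2 - 5*z^2 - 2)
At (-3, 1, -2): (86, -59, -31).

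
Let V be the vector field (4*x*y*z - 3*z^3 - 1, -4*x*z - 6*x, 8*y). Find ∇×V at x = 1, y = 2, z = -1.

(∇×V)₁ = ∂V₃/∂y − ∂V₂/∂z = 4*x + 8
(∇×V)₂ = ∂V₁/∂z − ∂V₃/∂x = 4*x*y - 9*z^2
(∇×V)₃ = ∂V₂/∂x − ∂V₁/∂y = -4*x*z - 4*z - 6
∇×V = (4*x + 8, 4*x*y - 9*z^2, -4*x*z - 4*z - 6)
At (1, 2, -1): (12, -1, 2).

(12, -1, 2)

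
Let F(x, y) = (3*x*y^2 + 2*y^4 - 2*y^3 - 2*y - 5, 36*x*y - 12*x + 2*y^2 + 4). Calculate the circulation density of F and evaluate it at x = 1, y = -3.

170

∂F₂/∂x = 36*y - 12
∂F₁/∂y = 6*x*y + 8*y^3 - 6*y^2 - 2
Scalar curl = -6*x*y - 8*y^3 + 6*y^2 + 36*y - 10
At (1, -3): 170.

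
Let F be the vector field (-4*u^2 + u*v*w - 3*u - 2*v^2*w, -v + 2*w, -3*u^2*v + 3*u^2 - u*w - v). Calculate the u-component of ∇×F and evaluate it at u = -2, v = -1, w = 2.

-15

(∇×F)_1 = ∂F₃/∂v − ∂F₂/∂w
= -3*u^2 - 1 − (2)
= -3*u^2 - 3
At (-2, -1, 2): -15.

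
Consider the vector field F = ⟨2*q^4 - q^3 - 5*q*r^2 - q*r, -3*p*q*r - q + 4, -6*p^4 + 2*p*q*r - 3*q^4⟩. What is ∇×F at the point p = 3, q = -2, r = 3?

(∇×F)₁ = ∂F₃/∂q − ∂F₂/∂r = 3*p*q + 2*p*r - 12*q^3
(∇×F)₂ = ∂F₁/∂r − ∂F₃/∂p = 24*p^3 - 12*q*r - q
(∇×F)₃ = ∂F₂/∂p − ∂F₁/∂q = -8*q^3 + 3*q^2 - 3*q*r + 5*r^2 + r
∇×F = (3*p*q + 2*p*r - 12*q^3, 24*p^3 - 12*q*r - q, -8*q^3 + 3*q^2 - 3*q*r + 5*r^2 + r)
At (3, -2, 3): (96, 722, 142).

(96, 722, 142)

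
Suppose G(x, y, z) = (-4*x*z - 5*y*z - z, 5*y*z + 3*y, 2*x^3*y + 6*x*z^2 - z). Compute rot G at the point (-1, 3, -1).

(-17, -36, -5)

(∇×G)₁ = ∂G₃/∂y − ∂G₂/∂z = 2*x^3 - 5*y
(∇×G)₂ = ∂G₁/∂z − ∂G₃/∂x = -6*x^2*y - 4*x - 5*y - 6*z^2 - 1
(∇×G)₃ = ∂G₂/∂x − ∂G₁/∂y = 5*z
∇×G = (2*x^3 - 5*y, -6*x^2*y - 4*x - 5*y - 6*z^2 - 1, 5*z)
At (-1, 3, -1): (-17, -36, -5).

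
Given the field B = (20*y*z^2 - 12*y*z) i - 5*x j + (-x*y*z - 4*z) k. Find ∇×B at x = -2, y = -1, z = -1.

(∇×B)₁ = ∂B₃/∂y − ∂B₂/∂z = -x*z
(∇×B)₂ = ∂B₁/∂z − ∂B₃/∂x = 41*y*z - 12*y
(∇×B)₃ = ∂B₂/∂x − ∂B₁/∂y = -20*z^2 + 12*z - 5
∇×B = (-x*z, 41*y*z - 12*y, -20*z^2 + 12*z - 5)
At (-2, -1, -1): (-2, 53, -37).

(-2, 53, -37)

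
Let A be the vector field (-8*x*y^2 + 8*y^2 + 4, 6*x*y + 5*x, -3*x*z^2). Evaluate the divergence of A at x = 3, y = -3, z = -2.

∂A₁/∂x = -8*y^2
∂A₂/∂y = 6*x
∂A₃/∂z = -6*x*z
∇·A = -6*x*z + 6*x - 8*y^2
At (3, -3, -2): -18.

-18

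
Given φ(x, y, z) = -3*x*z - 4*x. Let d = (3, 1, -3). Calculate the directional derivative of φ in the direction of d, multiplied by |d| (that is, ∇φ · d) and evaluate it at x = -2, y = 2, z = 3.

-57

∂φ/∂x = -3*z - 4
∂φ/∂y = 0
∂φ/∂z = -3*x
∇φ at (-2, 2, 3) = (-13, 0, 6)
∇φ · d = (-13)(3) + (0)(1) + (6)(-3) = -57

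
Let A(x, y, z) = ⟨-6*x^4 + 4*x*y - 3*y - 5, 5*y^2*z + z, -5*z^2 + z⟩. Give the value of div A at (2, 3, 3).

∂A₁/∂x = -24*x^3 + 4*y
∂A₂/∂y = 10*y*z
∂A₃/∂z = -10*z + 1
∇·A = -24*x^3 + 10*y*z + 4*y - 10*z + 1
At (2, 3, 3): -119.

-119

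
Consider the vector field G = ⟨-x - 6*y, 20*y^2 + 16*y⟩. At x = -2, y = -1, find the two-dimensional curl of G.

∂G₂/∂x = 0
∂G₁/∂y = -6
Scalar curl = 6
At (-2, -1): 6.

6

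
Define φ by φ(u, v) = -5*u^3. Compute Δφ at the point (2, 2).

∂²φ/∂u² = -30*u
∂²φ/∂v² = 0
∇²φ = -30*u
At (2, 2): -60.

-60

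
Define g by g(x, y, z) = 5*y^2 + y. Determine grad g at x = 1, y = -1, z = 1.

∂g/∂x = 0
∂g/∂y = 10*y + 1
∂g/∂z = 0
∇g = (0, 10*y + 1, 0)
At (1, -1, 1): (0, -9, 0).

(0, -9, 0)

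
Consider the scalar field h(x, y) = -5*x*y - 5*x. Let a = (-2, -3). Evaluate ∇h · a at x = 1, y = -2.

∂h/∂x = -5*y - 5
∂h/∂y = -5*x
∇h at (1, -2) = (5, -5)
∇h · a = (5)(-2) + (-5)(-3) = 5

5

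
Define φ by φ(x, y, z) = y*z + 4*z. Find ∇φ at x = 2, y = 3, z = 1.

(0, 1, 7)

∂φ/∂x = 0
∂φ/∂y = z
∂φ/∂z = y + 4
∇φ = (0, z, y + 4)
At (2, 3, 1): (0, 1, 7).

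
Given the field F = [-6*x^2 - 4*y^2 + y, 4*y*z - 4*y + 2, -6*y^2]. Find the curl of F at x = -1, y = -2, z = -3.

(∇×F)₁ = ∂F₃/∂y − ∂F₂/∂z = -16*y
(∇×F)₂ = ∂F₁/∂z − ∂F₃/∂x = 0
(∇×F)₃ = ∂F₂/∂x − ∂F₁/∂y = 8*y - 1
∇×F = (-16*y, 0, 8*y - 1)
At (-1, -2, -3): (32, 0, -17).

(32, 0, -17)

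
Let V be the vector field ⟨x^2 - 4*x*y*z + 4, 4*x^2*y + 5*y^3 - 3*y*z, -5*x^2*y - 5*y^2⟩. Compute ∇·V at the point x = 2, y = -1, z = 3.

38

∂V₁/∂x = 2*x - 4*y*z
∂V₂/∂y = 4*x^2 + 15*y^2 - 3*z
∂V₃/∂z = 0
∇·V = 4*x^2 + 2*x + 15*y^2 - 4*y*z - 3*z
At (2, -1, 3): 38.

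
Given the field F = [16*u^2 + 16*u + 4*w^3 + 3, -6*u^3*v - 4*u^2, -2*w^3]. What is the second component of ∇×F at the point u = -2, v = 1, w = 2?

48

(∇×F)_2 = ∂F₁/∂w − ∂F₃/∂u
= 12*w^2 − (0)
= 12*w^2
At (-2, 1, 2): 48.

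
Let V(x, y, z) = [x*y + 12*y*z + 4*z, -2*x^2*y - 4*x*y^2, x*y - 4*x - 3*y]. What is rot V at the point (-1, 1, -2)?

(∇×V)₁ = ∂V₃/∂y − ∂V₂/∂z = x - 3
(∇×V)₂ = ∂V₁/∂z − ∂V₃/∂x = 11*y + 8
(∇×V)₃ = ∂V₂/∂x − ∂V₁/∂y = -4*x*y - x - 4*y^2 - 12*z
∇×V = (x - 3, 11*y + 8, -4*x*y - x - 4*y^2 - 12*z)
At (-1, 1, -2): (-4, 19, 25).

(-4, 19, 25)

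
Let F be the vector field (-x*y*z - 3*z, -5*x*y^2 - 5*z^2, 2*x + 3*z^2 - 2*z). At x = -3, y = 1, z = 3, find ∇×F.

(30, -2, -14)

(∇×F)₁ = ∂F₃/∂y − ∂F₂/∂z = 10*z
(∇×F)₂ = ∂F₁/∂z − ∂F₃/∂x = -x*y - 5
(∇×F)₃ = ∂F₂/∂x − ∂F₁/∂y = x*z - 5*y^2
∇×F = (10*z, -x*y - 5, x*z - 5*y^2)
At (-3, 1, 3): (30, -2, -14).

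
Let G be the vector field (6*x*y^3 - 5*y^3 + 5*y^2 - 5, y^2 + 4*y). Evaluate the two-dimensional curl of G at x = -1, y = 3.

∂G₂/∂x = 0
∂G₁/∂y = 18*x*y^2 - 15*y^2 + 10*y
Scalar curl = -18*x*y^2 + 15*y^2 - 10*y
At (-1, 3): 267.

267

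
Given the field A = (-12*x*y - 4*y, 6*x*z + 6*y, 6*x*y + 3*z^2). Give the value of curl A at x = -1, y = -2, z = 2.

(0, 12, 4)

(∇×A)₁ = ∂A₃/∂y − ∂A₂/∂z = 0
(∇×A)₂ = ∂A₁/∂z − ∂A₃/∂x = -6*y
(∇×A)₃ = ∂A₂/∂x − ∂A₁/∂y = 12*x + 6*z + 4
∇×A = (0, -6*y, 12*x + 6*z + 4)
At (-1, -2, 2): (0, 12, 4).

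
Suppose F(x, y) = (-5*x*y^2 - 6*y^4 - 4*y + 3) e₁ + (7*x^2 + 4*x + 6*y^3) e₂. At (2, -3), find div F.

117

∂F₁/∂x = -5*y^2
∂F₂/∂y = 18*y^2
∇·F = 13*y^2
At (2, -3): 117.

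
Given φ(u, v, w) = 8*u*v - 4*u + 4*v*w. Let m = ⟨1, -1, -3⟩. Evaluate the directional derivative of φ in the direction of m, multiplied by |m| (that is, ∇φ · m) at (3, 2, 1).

∂φ/∂u = 8*v - 4
∂φ/∂v = 8*u + 4*w
∂φ/∂w = 4*v
∇φ at (3, 2, 1) = (12, 28, 8)
∇φ · m = (12)(1) + (28)(-1) + (8)(-3) = -40

-40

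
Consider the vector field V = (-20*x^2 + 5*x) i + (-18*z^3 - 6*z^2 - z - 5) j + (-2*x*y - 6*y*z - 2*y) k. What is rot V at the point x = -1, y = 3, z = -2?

(∇×V)₁ = ∂V₃/∂y − ∂V₂/∂z = -2*x + 54*z^2 + 6*z - 1
(∇×V)₂ = ∂V₁/∂z − ∂V₃/∂x = 2*y
(∇×V)₃ = ∂V₂/∂x − ∂V₁/∂y = 0
∇×V = (-2*x + 54*z^2 + 6*z - 1, 2*y, 0)
At (-1, 3, -2): (205, 6, 0).

(205, 6, 0)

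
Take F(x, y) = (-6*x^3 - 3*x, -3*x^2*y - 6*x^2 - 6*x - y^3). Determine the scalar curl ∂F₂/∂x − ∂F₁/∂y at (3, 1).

-60

∂F₂/∂x = -6*x*y - 12*x - 6
∂F₁/∂y = 0
Scalar curl = -6*x*y - 12*x - 6
At (3, 1): -60.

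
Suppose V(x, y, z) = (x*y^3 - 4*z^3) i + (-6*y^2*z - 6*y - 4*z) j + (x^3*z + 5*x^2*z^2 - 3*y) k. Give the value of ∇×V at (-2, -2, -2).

(25, 56, 24)

(∇×V)₁ = ∂V₃/∂y − ∂V₂/∂z = 6*y^2 + 1
(∇×V)₂ = ∂V₁/∂z − ∂V₃/∂x = -3*x^2*z - 10*x*z^2 - 12*z^2
(∇×V)₃ = ∂V₂/∂x − ∂V₁/∂y = -3*x*y^2
∇×V = (6*y^2 + 1, -3*x^2*z - 10*x*z^2 - 12*z^2, -3*x*y^2)
At (-2, -2, -2): (25, 56, 24).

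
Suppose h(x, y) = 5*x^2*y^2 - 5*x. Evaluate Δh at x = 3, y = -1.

∂²h/∂x² = 10*y^2
∂²h/∂y² = 10*x^2
∇²h = 10*x^2 + 10*y^2
At (3, -1): 100.

100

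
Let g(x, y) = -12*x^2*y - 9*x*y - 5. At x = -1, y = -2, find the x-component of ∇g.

-30

(∇g)_1 = ∂g/∂x = -24*x*y - 9*y
At (-1, -2): -30.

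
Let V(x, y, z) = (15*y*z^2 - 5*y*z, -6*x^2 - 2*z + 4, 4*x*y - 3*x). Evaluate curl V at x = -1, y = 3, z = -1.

(∇×V)₁ = ∂V₃/∂y − ∂V₂/∂z = 4*x + 2
(∇×V)₂ = ∂V₁/∂z − ∂V₃/∂x = 30*y*z - 9*y + 3
(∇×V)₃ = ∂V₂/∂x − ∂V₁/∂y = -12*x - 15*z^2 + 5*z
∇×V = (4*x + 2, 30*y*z - 9*y + 3, -12*x - 15*z^2 + 5*z)
At (-1, 3, -1): (-2, -114, -8).

(-2, -114, -8)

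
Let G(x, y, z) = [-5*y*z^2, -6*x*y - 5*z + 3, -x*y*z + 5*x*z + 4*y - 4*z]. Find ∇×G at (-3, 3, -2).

(3, 64, 2)

(∇×G)₁ = ∂G₃/∂y − ∂G₂/∂z = -x*z + 9
(∇×G)₂ = ∂G₁/∂z − ∂G₃/∂x = -9*y*z - 5*z
(∇×G)₃ = ∂G₂/∂x − ∂G₁/∂y = -6*y + 5*z^2
∇×G = (-x*z + 9, -9*y*z - 5*z, -6*y + 5*z^2)
At (-3, 3, -2): (3, 64, 2).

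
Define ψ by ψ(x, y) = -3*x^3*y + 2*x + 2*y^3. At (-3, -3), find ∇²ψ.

-198

∂²ψ/∂x² = -18*x*y
∂²ψ/∂y² = 12*y
∇²ψ = -18*x*y + 12*y
At (-3, -3): -198.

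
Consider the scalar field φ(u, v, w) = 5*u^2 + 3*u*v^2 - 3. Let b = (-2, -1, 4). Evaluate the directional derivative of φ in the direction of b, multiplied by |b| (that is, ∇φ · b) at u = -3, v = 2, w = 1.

∂φ/∂u = 10*u + 3*v^2
∂φ/∂v = 6*u*v
∂φ/∂w = 0
∇φ at (-3, 2, 1) = (-18, -36, 0)
∇φ · b = (-18)(-2) + (-36)(-1) + (0)(4) = 72

72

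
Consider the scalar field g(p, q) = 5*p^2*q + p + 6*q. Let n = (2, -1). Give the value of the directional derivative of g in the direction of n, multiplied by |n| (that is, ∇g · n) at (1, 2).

31

∂g/∂p = 10*p*q + 1
∂g/∂q = 5*p^2 + 6
∇g at (1, 2) = (21, 11)
∇g · n = (21)(2) + (11)(-1) = 31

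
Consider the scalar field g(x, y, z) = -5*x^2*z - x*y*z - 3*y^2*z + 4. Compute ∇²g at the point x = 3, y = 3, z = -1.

16

∂²g/∂x² = -10*z
∂²g/∂y² = -6*z
∂²g/∂z² = 0
∇²g = -16*z
At (3, 3, -1): 16.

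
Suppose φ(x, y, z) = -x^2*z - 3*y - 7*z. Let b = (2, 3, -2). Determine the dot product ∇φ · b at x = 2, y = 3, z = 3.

-11

∂φ/∂x = -2*x*z
∂φ/∂y = -3
∂φ/∂z = -x^2 - 7
∇φ at (2, 3, 3) = (-12, -3, -11)
∇φ · b = (-12)(2) + (-3)(3) + (-11)(-2) = -11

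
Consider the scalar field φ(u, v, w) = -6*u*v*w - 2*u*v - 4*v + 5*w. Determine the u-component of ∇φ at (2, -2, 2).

28

(∇φ)_1 = ∂φ/∂u = -6*v*w - 2*v
At (2, -2, 2): 28.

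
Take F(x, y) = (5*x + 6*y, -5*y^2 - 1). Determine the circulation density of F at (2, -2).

∂F₂/∂x = 0
∂F₁/∂y = 6
Scalar curl = -6
At (2, -2): -6.

-6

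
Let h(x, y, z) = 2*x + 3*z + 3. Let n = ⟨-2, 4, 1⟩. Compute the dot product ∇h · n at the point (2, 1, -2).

-1

∂h/∂x = 2
∂h/∂y = 0
∂h/∂z = 3
∇h at (2, 1, -2) = (2, 0, 3)
∇h · n = (2)(-2) + (0)(4) + (3)(1) = -1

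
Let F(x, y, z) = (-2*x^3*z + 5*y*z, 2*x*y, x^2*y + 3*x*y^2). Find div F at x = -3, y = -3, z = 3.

∂F₁/∂x = -6*x^2*z
∂F₂/∂y = 2*x
∂F₃/∂z = 0
∇·F = -6*x^2*z + 2*x
At (-3, -3, 3): -168.

-168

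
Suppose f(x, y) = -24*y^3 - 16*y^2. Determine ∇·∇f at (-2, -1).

112

∂²f/∂x² = 0
∂²f/∂y² = -16*(9*y + 2)
∇²f = -144*y - 32
At (-2, -1): 112.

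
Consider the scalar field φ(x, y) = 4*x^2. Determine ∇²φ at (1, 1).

8

∂²φ/∂x² = 8
∂²φ/∂y² = 0
∇²φ = 8
At (1, 1): 8.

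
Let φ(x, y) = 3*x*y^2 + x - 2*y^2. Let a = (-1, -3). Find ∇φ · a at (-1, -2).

∂φ/∂x = 3*y^2 + 1
∂φ/∂y = 6*x*y - 4*y
∇φ at (-1, -2) = (13, 20)
∇φ · a = (13)(-1) + (20)(-3) = -73

-73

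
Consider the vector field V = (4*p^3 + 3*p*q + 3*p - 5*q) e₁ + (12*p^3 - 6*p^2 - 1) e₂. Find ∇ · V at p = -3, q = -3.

102

∂V₁/∂p = 12*p^2 + 3*q + 3
∂V₂/∂q = 0
∇·V = 12*p^2 + 3*q + 3
At (-3, -3): 102.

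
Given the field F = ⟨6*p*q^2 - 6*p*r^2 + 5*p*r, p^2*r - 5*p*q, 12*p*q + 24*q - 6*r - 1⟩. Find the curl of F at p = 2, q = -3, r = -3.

(∇×F)₁ = ∂F₃/∂q − ∂F₂/∂r = -p^2 + 12*p + 24
(∇×F)₂ = ∂F₁/∂r − ∂F₃/∂p = -12*p*r + 5*p - 12*q
(∇×F)₃ = ∂F₂/∂p − ∂F₁/∂q = -12*p*q + 2*p*r - 5*q
∇×F = (-p^2 + 12*p + 24, -12*p*r + 5*p - 12*q, -12*p*q + 2*p*r - 5*q)
At (2, -3, -3): (44, 118, 75).

(44, 118, 75)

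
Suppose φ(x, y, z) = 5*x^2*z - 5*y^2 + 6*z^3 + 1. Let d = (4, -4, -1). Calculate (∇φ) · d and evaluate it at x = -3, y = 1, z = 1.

∂φ/∂x = 10*x*z
∂φ/∂y = -10*y
∂φ/∂z = 5*x^2 + 18*z^2
∇φ at (-3, 1, 1) = (-30, -10, 63)
∇φ · d = (-30)(4) + (-10)(-4) + (63)(-1) = -143

-143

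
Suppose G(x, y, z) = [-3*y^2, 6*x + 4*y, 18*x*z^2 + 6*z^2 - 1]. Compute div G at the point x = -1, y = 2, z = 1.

∂G₁/∂x = 0
∂G₂/∂y = 4
∂G₃/∂z = 36*x*z + 12*z
∇·G = 36*x*z + 12*z + 4
At (-1, 2, 1): -20.

-20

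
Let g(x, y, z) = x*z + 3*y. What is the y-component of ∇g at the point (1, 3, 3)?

(∇g)_2 = ∂g/∂y = 3
At (1, 3, 3): 3.

3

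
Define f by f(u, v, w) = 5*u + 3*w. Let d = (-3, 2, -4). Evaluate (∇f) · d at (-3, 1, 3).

-27

∂f/∂u = 5
∂f/∂v = 0
∂f/∂w = 3
∇f at (-3, 1, 3) = (5, 0, 3)
∇f · d = (5)(-3) + (0)(2) + (3)(-4) = -27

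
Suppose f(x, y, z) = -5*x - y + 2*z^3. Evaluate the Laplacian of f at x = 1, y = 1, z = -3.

∂²f/∂x² = 0
∂²f/∂y² = 0
∂²f/∂z² = 12*z
∇²f = 12*z
At (1, 1, -3): -36.

-36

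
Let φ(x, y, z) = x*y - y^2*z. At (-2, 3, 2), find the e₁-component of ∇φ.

3

(∇φ)_1 = ∂φ/∂x = y
At (-2, 3, 2): 3.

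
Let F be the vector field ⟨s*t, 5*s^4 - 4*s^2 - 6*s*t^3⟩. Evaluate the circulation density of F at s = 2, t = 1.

136

∂F₂/∂s = 20*s^3 - 8*s - 6*t^3
∂F₁/∂t = s
Scalar curl = 20*s^3 - 9*s - 6*t^3
At (2, 1): 136.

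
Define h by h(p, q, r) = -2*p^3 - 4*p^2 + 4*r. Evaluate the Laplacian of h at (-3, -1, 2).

28

∂²h/∂p² = -4*(3*p + 2)
∂²h/∂q² = 0
∂²h/∂r² = 0
∇²h = -12*p - 8
At (-3, -1, 2): 28.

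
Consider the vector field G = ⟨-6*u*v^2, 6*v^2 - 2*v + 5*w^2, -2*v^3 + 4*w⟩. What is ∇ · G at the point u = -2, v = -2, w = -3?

∂G₁/∂u = -6*v^2
∂G₂/∂v = 12*v - 2
∂G₃/∂w = 4
∇·G = -6*v^2 + 12*v + 2
At (-2, -2, -3): -46.

-46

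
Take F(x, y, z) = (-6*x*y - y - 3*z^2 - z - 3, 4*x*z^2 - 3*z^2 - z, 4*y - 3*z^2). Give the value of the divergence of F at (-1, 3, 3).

∂F₁/∂x = -6*y
∂F₂/∂y = 0
∂F₃/∂z = -6*z
∇·F = -6*y - 6*z
At (-1, 3, 3): -36.

-36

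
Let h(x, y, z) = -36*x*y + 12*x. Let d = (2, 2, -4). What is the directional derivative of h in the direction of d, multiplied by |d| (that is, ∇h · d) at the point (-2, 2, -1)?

∂h/∂x = -36*y + 12
∂h/∂y = -36*x
∂h/∂z = 0
∇h at (-2, 2, -1) = (-60, 72, 0)
∇h · d = (-60)(2) + (72)(2) + (0)(-4) = 24

24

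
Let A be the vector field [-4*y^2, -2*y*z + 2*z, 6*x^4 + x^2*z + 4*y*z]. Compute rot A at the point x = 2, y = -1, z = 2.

(4, -200, -8)

(∇×A)₁ = ∂A₃/∂y − ∂A₂/∂z = 2*y + 4*z - 2
(∇×A)₂ = ∂A₁/∂z − ∂A₃/∂x = -24*x^3 - 2*x*z
(∇×A)₃ = ∂A₂/∂x − ∂A₁/∂y = 8*y
∇×A = (2*y + 4*z - 2, -24*x^3 - 2*x*z, 8*y)
At (2, -1, 2): (4, -200, -8).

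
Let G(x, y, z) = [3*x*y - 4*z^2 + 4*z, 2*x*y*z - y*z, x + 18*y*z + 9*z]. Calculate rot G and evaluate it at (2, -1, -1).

(∇×G)₁ = ∂G₃/∂y − ∂G₂/∂z = -2*x*y + y + 18*z
(∇×G)₂ = ∂G₁/∂z − ∂G₃/∂x = -8*z + 3
(∇×G)₃ = ∂G₂/∂x − ∂G₁/∂y = -3*x + 2*y*z
∇×G = (-2*x*y + y + 18*z, -8*z + 3, -3*x + 2*y*z)
At (2, -1, -1): (-15, 11, -4).

(-15, 11, -4)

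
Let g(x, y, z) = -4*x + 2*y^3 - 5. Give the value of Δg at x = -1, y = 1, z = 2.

12

∂²g/∂x² = 0
∂²g/∂y² = 12*y
∂²g/∂z² = 0
∇²g = 12*y
At (-1, 1, 2): 12.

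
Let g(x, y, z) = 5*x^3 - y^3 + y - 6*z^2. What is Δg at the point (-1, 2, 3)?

∂²g/∂x² = 30*x
∂²g/∂y² = -6*y
∂²g/∂z² = -12
∇²g = 30*x - 6*y - 12
At (-1, 2, 3): -54.

-54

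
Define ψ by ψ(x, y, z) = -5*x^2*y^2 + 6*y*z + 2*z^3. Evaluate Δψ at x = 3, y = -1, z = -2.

-124

∂²ψ/∂x² = -10*y^2
∂²ψ/∂y² = -10*x^2
∂²ψ/∂z² = 12*z
∇²ψ = -10*x^2 - 10*y^2 + 12*z
At (3, -1, -2): -124.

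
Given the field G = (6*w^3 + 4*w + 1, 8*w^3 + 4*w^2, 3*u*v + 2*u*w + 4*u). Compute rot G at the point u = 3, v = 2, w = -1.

(∇×G)₁ = ∂G₃/∂v − ∂G₂/∂w = 3*u - 24*w^2 - 8*w
(∇×G)₂ = ∂G₁/∂w − ∂G₃/∂u = -3*v + 18*w^2 - 2*w
(∇×G)₃ = ∂G₂/∂u − ∂G₁/∂v = 0
∇×G = (3*u - 24*w^2 - 8*w, -3*v + 18*w^2 - 2*w, 0)
At (3, 2, -1): (-7, 14, 0).

(-7, 14, 0)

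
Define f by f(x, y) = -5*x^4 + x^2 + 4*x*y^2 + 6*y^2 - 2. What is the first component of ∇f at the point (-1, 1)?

(∇f)_1 = ∂f/∂x = -20*x^3 + 2*x + 4*y^2
At (-1, 1): 22.

22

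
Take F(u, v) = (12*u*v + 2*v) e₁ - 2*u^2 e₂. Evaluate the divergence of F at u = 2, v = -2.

∂F₁/∂u = 12*v
∂F₂/∂v = 0
∇·F = 12*v
At (2, -2): -24.

-24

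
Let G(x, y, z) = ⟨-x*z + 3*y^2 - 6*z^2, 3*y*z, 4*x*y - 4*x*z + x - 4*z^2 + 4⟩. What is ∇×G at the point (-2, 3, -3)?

(-17, 13, -18)

(∇×G)₁ = ∂G₃/∂y − ∂G₂/∂z = 4*x - 3*y
(∇×G)₂ = ∂G₁/∂z − ∂G₃/∂x = -x - 4*y - 8*z - 1
(∇×G)₃ = ∂G₂/∂x − ∂G₁/∂y = -6*y
∇×G = (4*x - 3*y, -x - 4*y - 8*z - 1, -6*y)
At (-2, 3, -3): (-17, 13, -18).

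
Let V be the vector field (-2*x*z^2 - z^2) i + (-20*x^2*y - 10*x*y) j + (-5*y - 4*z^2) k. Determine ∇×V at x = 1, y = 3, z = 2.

(-5, -12, -150)

(∇×V)₁ = ∂V₃/∂y − ∂V₂/∂z = -5
(∇×V)₂ = ∂V₁/∂z − ∂V₃/∂x = -4*x*z - 2*z
(∇×V)₃ = ∂V₂/∂x − ∂V₁/∂y = -40*x*y - 10*y
∇×V = (-5, -4*x*z - 2*z, -40*x*y - 10*y)
At (1, 3, 2): (-5, -12, -150).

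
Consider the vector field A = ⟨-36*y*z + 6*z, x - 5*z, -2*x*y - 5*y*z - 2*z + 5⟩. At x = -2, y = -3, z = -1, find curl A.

(14, 108, -35)

(∇×A)₁ = ∂A₃/∂y − ∂A₂/∂z = -2*x - 5*z + 5
(∇×A)₂ = ∂A₁/∂z − ∂A₃/∂x = -34*y + 6
(∇×A)₃ = ∂A₂/∂x − ∂A₁/∂y = 36*z + 1
∇×A = (-2*x - 5*z + 5, -34*y + 6, 36*z + 1)
At (-2, -3, -1): (14, 108, -35).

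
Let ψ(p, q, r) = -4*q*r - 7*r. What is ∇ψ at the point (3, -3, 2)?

(0, -8, 5)

∂ψ/∂p = 0
∂ψ/∂q = -4*r
∂ψ/∂r = -4*q - 7
∇ψ = (0, -4*r, -4*q - 7)
At (3, -3, 2): (0, -8, 5).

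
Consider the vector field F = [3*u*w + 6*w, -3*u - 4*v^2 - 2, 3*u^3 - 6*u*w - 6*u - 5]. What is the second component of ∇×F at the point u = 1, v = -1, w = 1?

(∇×F)_2 = ∂F₁/∂w − ∂F₃/∂u
= 3*u + 6 − (9*u^2 - 6*w - 6)
= -9*u^2 + 3*u + 6*w + 12
At (1, -1, 1): 12.

12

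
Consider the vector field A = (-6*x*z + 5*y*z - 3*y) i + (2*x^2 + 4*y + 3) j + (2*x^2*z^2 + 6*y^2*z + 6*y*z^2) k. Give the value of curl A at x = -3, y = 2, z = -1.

(-18, 40, -4)

(∇×A)₁ = ∂A₃/∂y − ∂A₂/∂z = 12*y*z + 6*z^2
(∇×A)₂ = ∂A₁/∂z − ∂A₃/∂x = -4*x*z^2 - 6*x + 5*y
(∇×A)₃ = ∂A₂/∂x − ∂A₁/∂y = 4*x - 5*z + 3
∇×A = (12*y*z + 6*z^2, -4*x*z^2 - 6*x + 5*y, 4*x - 5*z + 3)
At (-3, 2, -1): (-18, 40, -4).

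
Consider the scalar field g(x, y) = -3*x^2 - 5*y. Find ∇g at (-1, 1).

∂g/∂x = -6*x
∂g/∂y = -5
∇g = (-6*x, -5)
At (-1, 1): (6, -5).

(6, -5)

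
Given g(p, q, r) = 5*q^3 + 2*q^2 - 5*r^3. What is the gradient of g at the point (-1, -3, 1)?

∂g/∂p = 0
∂g/∂q = 15*q^2 + 4*q
∂g/∂r = -15*r^2
∇g = (0, 15*q^2 + 4*q, -15*r^2)
At (-1, -3, 1): (0, 123, -15).

(0, 123, -15)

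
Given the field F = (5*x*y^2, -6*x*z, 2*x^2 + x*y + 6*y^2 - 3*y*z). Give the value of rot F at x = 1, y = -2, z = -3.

(∇×F)₁ = ∂F₃/∂y − ∂F₂/∂z = 7*x + 12*y - 3*z
(∇×F)₂ = ∂F₁/∂z − ∂F₃/∂x = -4*x - y
(∇×F)₃ = ∂F₂/∂x − ∂F₁/∂y = -10*x*y - 6*z
∇×F = (7*x + 12*y - 3*z, -4*x - y, -10*x*y - 6*z)
At (1, -2, -3): (-8, -2, 38).

(-8, -2, 38)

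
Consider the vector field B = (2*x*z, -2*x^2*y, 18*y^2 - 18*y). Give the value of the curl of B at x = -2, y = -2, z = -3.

(∇×B)₁ = ∂B₃/∂y − ∂B₂/∂z = 36*y - 18
(∇×B)₂ = ∂B₁/∂z − ∂B₃/∂x = 2*x
(∇×B)₃ = ∂B₂/∂x − ∂B₁/∂y = -4*x*y
∇×B = (36*y - 18, 2*x, -4*x*y)
At (-2, -2, -3): (-90, -4, -16).

(-90, -4, -16)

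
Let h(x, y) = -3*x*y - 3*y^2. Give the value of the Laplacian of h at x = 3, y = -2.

-6

∂²h/∂x² = 0
∂²h/∂y² = -6
∇²h = -6
At (3, -2): -6.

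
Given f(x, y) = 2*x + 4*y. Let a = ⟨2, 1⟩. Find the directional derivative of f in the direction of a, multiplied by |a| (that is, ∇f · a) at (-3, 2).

∂f/∂x = 2
∂f/∂y = 4
∇f at (-3, 2) = (2, 4)
∇f · a = (2)(2) + (4)(1) = 8

8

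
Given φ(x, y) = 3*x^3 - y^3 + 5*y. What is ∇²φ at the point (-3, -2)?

∂²φ/∂x² = 18*x
∂²φ/∂y² = -6*y
∇²φ = 18*x - 6*y
At (-3, -2): -42.

-42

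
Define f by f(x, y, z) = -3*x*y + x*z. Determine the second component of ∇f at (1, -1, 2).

(∇f)_2 = ∂f/∂y = -3*x
At (1, -1, 2): -3.

-3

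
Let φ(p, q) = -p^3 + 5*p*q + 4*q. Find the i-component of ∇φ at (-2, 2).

(∇φ)_1 = ∂φ/∂p = -3*p^2 + 5*q
At (-2, 2): -2.

-2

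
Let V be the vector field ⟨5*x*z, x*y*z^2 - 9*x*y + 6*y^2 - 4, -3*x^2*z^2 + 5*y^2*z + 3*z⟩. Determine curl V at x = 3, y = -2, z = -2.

(∇×V)₁ = ∂V₃/∂y − ∂V₂/∂z = -2*x*y*z + 10*y*z
(∇×V)₂ = ∂V₁/∂z − ∂V₃/∂x = 6*x*z^2 + 5*x
(∇×V)₃ = ∂V₂/∂x − ∂V₁/∂y = y*z^2 - 9*y
∇×V = (-2*x*y*z + 10*y*z, 6*x*z^2 + 5*x, y*z^2 - 9*y)
At (3, -2, -2): (16, 87, 10).

(16, 87, 10)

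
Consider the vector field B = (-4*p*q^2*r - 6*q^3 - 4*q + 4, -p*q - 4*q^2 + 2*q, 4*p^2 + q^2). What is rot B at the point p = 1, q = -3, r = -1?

(∇×B)₁ = ∂B₃/∂q − ∂B₂/∂r = 2*q
(∇×B)₂ = ∂B₁/∂r − ∂B₃/∂p = -4*p*q^2 - 8*p
(∇×B)₃ = ∂B₂/∂p − ∂B₁/∂q = 8*p*q*r + 18*q^2 - q + 4
∇×B = (2*q, -4*p*q^2 - 8*p, 8*p*q*r + 18*q^2 - q + 4)
At (1, -3, -1): (-6, -44, 193).

(-6, -44, 193)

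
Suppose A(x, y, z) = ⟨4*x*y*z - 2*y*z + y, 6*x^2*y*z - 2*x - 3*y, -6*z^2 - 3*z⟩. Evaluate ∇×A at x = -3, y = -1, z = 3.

(54, 14, 147)

(∇×A)₁ = ∂A₃/∂y − ∂A₂/∂z = -6*x^2*y
(∇×A)₂ = ∂A₁/∂z − ∂A₃/∂x = 4*x*y - 2*y
(∇×A)₃ = ∂A₂/∂x − ∂A₁/∂y = 12*x*y*z - 4*x*z + 2*z - 3
∇×A = (-6*x^2*y, 4*x*y - 2*y, 12*x*y*z - 4*x*z + 2*z - 3)
At (-3, -1, 3): (54, 14, 147).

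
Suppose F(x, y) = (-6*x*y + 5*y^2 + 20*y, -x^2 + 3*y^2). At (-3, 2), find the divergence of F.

∂F₁/∂x = -6*y
∂F₂/∂y = 6*y
∇·F = 0
At (-3, 2): 0.

0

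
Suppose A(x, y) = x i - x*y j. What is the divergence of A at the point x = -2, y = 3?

3

∂A₁/∂x = 1
∂A₂/∂y = -x
∇·A = -x + 1
At (-2, 3): 3.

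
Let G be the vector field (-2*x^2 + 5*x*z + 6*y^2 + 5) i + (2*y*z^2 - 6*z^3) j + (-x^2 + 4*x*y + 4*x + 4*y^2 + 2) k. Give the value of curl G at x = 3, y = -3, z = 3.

(∇×G)₁ = ∂G₃/∂y − ∂G₂/∂z = 4*x - 4*y*z + 8*y + 18*z^2
(∇×G)₂ = ∂G₁/∂z − ∂G₃/∂x = 7*x - 4*y - 4
(∇×G)₃ = ∂G₂/∂x − ∂G₁/∂y = -12*y
∇×G = (4*x - 4*y*z + 8*y + 18*z^2, 7*x - 4*y - 4, -12*y)
At (3, -3, 3): (186, 29, 36).

(186, 29, 36)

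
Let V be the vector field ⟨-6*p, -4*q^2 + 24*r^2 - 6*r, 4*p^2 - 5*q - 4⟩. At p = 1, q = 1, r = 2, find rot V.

(-95, -8, 0)

(∇×V)₁ = ∂V₃/∂q − ∂V₂/∂r = -48*r + 1
(∇×V)₂ = ∂V₁/∂r − ∂V₃/∂p = -8*p
(∇×V)₃ = ∂V₂/∂p − ∂V₁/∂q = 0
∇×V = (-48*r + 1, -8*p, 0)
At (1, 1, 2): (-95, -8, 0).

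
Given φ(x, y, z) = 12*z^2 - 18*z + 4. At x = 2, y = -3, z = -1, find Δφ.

24

∂²φ/∂x² = 0
∂²φ/∂y² = 0
∂²φ/∂z² = 24
∇²φ = 24
At (2, -3, -1): 24.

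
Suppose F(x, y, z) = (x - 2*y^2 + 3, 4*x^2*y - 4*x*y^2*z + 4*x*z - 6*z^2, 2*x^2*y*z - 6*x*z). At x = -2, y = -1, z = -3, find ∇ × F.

(-60, 6, 12)

(∇×F)₁ = ∂F₃/∂y − ∂F₂/∂z = 2*x^2*z + 4*x*y^2 - 4*x + 12*z
(∇×F)₂ = ∂F₁/∂z − ∂F₃/∂x = -4*x*y*z + 6*z
(∇×F)₃ = ∂F₂/∂x − ∂F₁/∂y = 8*x*y - 4*y^2*z + 4*y + 4*z
∇×F = (2*x^2*z + 4*x*y^2 - 4*x + 12*z, -4*x*y*z + 6*z, 8*x*y - 4*y^2*z + 4*y + 4*z)
At (-2, -1, -3): (-60, 6, 12).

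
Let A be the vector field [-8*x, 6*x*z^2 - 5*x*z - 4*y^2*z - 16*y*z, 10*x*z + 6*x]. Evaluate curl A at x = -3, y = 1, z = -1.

(-31, 4, 11)

(∇×A)₁ = ∂A₃/∂y − ∂A₂/∂z = -12*x*z + 5*x + 4*y^2 + 16*y
(∇×A)₂ = ∂A₁/∂z − ∂A₃/∂x = -10*z - 6
(∇×A)₃ = ∂A₂/∂x − ∂A₁/∂y = 6*z^2 - 5*z
∇×A = (-12*x*z + 5*x + 4*y^2 + 16*y, -10*z - 6, 6*z^2 - 5*z)
At (-3, 1, -1): (-31, 4, 11).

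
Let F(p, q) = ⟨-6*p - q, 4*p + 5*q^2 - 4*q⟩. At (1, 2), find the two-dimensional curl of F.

5

∂F₂/∂p = 4
∂F₁/∂q = -1
Scalar curl = 5
At (1, 2): 5.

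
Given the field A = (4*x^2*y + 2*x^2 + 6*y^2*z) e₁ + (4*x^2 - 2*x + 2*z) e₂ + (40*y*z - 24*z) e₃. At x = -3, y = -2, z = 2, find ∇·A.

∂A₁/∂x = 8*x*y + 4*x
∂A₂/∂y = 0
∂A₃/∂z = 40*y - 24
∇·A = 8*x*y + 4*x + 40*y - 24
At (-3, -2, 2): -68.

-68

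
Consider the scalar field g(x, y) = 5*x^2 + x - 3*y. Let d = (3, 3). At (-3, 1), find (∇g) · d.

∂g/∂x = 10*x + 1
∂g/∂y = -3
∇g at (-3, 1) = (-29, -3)
∇g · d = (-29)(3) + (-3)(3) = -96

-96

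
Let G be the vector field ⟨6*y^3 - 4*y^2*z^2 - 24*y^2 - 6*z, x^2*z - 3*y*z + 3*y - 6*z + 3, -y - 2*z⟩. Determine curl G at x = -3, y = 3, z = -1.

(∇×G)₁ = ∂G₃/∂y − ∂G₂/∂z = -x^2 + 3*y + 5
(∇×G)₂ = ∂G₁/∂z − ∂G₃/∂x = -8*y^2*z - 6
(∇×G)₃ = ∂G₂/∂x − ∂G₁/∂y = 2*x*z - 18*y^2 + 8*y*z^2 + 48*y
∇×G = (-x^2 + 3*y + 5, -8*y^2*z - 6, 2*x*z - 18*y^2 + 8*y*z^2 + 48*y)
At (-3, 3, -1): (5, 66, 12).

(5, 66, 12)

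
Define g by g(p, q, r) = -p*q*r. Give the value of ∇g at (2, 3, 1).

(-3, -2, -6)

∂g/∂p = -q*r
∂g/∂q = -p*r
∂g/∂r = -p*q
∇g = (-q*r, -p*r, -p*q)
At (2, 3, 1): (-3, -2, -6).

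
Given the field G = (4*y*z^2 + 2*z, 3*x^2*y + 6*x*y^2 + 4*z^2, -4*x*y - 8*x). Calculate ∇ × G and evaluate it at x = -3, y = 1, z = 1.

(∇×G)₁ = ∂G₃/∂y − ∂G₂/∂z = -4*x - 8*z
(∇×G)₂ = ∂G₁/∂z − ∂G₃/∂x = 8*y*z + 4*y + 10
(∇×G)₃ = ∂G₂/∂x − ∂G₁/∂y = 6*x*y + 6*y^2 - 4*z^2
∇×G = (-4*x - 8*z, 8*y*z + 4*y + 10, 6*x*y + 6*y^2 - 4*z^2)
At (-3, 1, 1): (4, 22, -16).

(4, 22, -16)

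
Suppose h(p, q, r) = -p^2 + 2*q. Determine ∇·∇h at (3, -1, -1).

-2

∂²h/∂p² = -2
∂²h/∂q² = 0
∂²h/∂r² = 0
∇²h = -2
At (3, -1, -1): -2.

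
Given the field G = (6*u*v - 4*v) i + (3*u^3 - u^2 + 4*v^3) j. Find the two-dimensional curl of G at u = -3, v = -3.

109

∂G₂/∂u = 9*u^2 - 2*u
∂G₁/∂v = 6*u - 4
Scalar curl = 9*u^2 - 8*u + 4
At (-3, -3): 109.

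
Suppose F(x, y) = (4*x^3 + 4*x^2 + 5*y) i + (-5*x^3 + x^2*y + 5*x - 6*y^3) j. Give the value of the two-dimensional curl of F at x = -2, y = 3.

∂F₂/∂x = -15*x^2 + 2*x*y + 5
∂F₁/∂y = 5
Scalar curl = -15*x^2 + 2*x*y
At (-2, 3): -72.

-72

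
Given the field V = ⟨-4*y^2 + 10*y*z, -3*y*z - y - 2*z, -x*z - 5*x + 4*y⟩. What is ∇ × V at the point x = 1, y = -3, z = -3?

(∇×V)₁ = ∂V₃/∂y − ∂V₂/∂z = 3*y + 6
(∇×V)₂ = ∂V₁/∂z − ∂V₃/∂x = 10*y + z + 5
(∇×V)₃ = ∂V₂/∂x − ∂V₁/∂y = 8*y - 10*z
∇×V = (3*y + 6, 10*y + z + 5, 8*y - 10*z)
At (1, -3, -3): (-3, -28, 6).

(-3, -28, 6)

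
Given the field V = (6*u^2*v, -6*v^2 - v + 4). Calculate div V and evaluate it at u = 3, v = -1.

-25

∂V₁/∂u = 12*u*v
∂V₂/∂v = -12*v - 1
∇·V = 12*u*v - 12*v - 1
At (3, -1): -25.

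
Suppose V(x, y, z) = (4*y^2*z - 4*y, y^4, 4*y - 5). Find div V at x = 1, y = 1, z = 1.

∂V₁/∂x = 0
∂V₂/∂y = 4*y^3
∂V₃/∂z = 0
∇·V = 4*y^3
At (1, 1, 1): 4.

4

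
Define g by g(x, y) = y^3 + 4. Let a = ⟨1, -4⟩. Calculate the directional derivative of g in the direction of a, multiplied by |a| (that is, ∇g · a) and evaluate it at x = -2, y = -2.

∂g/∂x = 0
∂g/∂y = 3*y^2
∇g at (-2, -2) = (0, 12)
∇g · a = (0)(1) + (12)(-4) = -48

-48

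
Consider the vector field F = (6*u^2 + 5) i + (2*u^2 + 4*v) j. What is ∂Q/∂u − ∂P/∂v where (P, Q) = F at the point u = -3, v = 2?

-12

∂F₂/∂u = 4*u
∂F₁/∂v = 0
Scalar curl = 4*u
At (-3, 2): -12.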